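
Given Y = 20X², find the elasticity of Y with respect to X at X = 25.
Elasticity = 2

Elasticity = (dY/dX) · (X/Y)

dY/dX = 40·X
At X = 25: dY/dX = 1000, Y = 12500

Elasticity = 1000 · (25 / 12500) = 2

Interpretation: for a small percentage change in X, the percentage change in Y is approximately 2.00 times as large.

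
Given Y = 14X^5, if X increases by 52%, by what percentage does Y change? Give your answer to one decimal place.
711.4%

For Y = 14X^5:
If X → X(1 + 0.52)
Then Y → Y · (1 + 0.52)^5
     ≈ Y · 8.1137

Percentage change = ((1 + 0.52)^5 − 1) × 100% ≈ 711.4%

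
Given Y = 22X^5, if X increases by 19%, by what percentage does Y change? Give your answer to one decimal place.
138.6%

For Y = 22X^5:
If X → X(1 + 0.19)
Then Y → Y · (1 + 0.19)^5
     ≈ Y · 2.3864

Percentage change = ((1 + 0.19)^5 − 1) × 100% ≈ 138.6%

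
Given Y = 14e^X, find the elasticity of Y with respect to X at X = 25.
Elasticity = 25

Elasticity = (dY/dX) · (X/Y)

dY/dX = 14·e^X
At X = 25: dY/dX = 14·e^25, Y = 14·e^25

Elasticity = (14·e^25) · (25 / (14·e^25)) = 25

Interpretation: for a small percentage change in X, the percentage change in Y is approximately 25.00 times as large.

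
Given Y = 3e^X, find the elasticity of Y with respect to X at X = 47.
Elasticity = 47

Elasticity = (dY/dX) · (X/Y)

dY/dX = 3·e^X
At X = 47: dY/dX = 3·e^47, Y = 3·e^47

Elasticity = (3·e^47) · (47 / (3·e^47)) = 47

Interpretation: for a small percentage change in X, the percentage change in Y is approximately 47.00 times as large.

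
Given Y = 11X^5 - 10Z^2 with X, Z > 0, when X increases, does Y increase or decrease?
Y increases

Taking the partial derivative:
∂Y/∂X = 55X^4

∂Y/∂X = 55X^4 > 0 (assuming positive values)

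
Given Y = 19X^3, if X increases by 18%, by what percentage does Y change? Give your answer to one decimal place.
64.3%

For Y = 19X^3:
If X → X(1 + 0.18)
Then Y → Y · (1 + 0.18)^3
     ≈ Y · 1.6430

Percentage change = ((1 + 0.18)^3 − 1) × 100% ≈ 64.3%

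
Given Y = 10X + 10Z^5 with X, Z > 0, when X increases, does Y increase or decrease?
Y increases

Taking the partial derivative:
∂Y/∂X = 10

∂Y/∂X = 10 > 0 (assuming positive values)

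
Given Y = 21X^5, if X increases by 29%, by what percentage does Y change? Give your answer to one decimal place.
257.2%

For Y = 21X^5:
If X → X(1 + 0.29)
Then Y → Y · (1 + 0.29)^5
     ≈ Y · 3.5723

Percentage change = ((1 + 0.29)^5 − 1) × 100% ≈ 257.2%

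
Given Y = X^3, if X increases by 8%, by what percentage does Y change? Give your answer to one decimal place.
26.0%

For Y = X^3:
If X → X(1 + 0.08)
Then Y → Y · (1 + 0.08)^3
     ≈ Y · 1.2597

Percentage change = ((1 + 0.08)^3 − 1) × 100% ≈ 26.0%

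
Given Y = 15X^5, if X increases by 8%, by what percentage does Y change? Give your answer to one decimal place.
46.9%

For Y = 15X^5:
If X → X(1 + 0.08)
Then Y → Y · (1 + 0.08)^5
     ≈ Y · 1.4693

Percentage change = ((1 + 0.08)^5 − 1) × 100% ≈ 46.9%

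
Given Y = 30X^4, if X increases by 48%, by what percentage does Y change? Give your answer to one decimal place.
379.8%

For Y = 30X^4:
If X → X(1 + 0.48)
Then Y → Y · (1 + 0.48)^4
     ≈ Y · 4.7979

Percentage change = ((1 + 0.48)^4 − 1) × 100% ≈ 379.8%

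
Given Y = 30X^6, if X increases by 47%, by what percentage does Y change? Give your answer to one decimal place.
909.0%

For Y = 30X^6:
If X → X(1 + 0.47)
Then Y → Y · (1 + 0.47)^6
     ≈ Y · 10.0903

Percentage change = ((1 + 0.47)^6 − 1) × 100% ≈ 909.0%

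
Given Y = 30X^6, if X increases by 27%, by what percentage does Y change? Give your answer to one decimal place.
319.6%

For Y = 30X^6:
If X → X(1 + 0.27)
Then Y → Y · (1 + 0.27)^6
     ≈ Y · 4.1959

Percentage change = ((1 + 0.27)^6 − 1) × 100% ≈ 319.6%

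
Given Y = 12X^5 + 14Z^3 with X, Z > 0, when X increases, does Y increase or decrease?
Y increases

Taking the partial derivative:
∂Y/∂X = 60X^4

∂Y/∂X = 60X^4 > 0 (assuming positive values)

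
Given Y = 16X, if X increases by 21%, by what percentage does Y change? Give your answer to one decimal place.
21.0%

For Y = 16X:
If X → X(1 + 0.21)
Then Y → Y · (1 + 0.21)^1
     = Y · 1.2100

Percentage change = ((1 + 0.21)^1 − 1) × 100% = 21.0%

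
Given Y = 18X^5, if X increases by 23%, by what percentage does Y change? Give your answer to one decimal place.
181.5%

For Y = 18X^5:
If X → X(1 + 0.23)
Then Y → Y · (1 + 0.23)^5
     ≈ Y · 2.8153

Percentage change = ((1 + 0.23)^5 − 1) × 100% ≈ 181.5%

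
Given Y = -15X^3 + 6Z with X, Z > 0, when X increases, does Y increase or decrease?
Y decreases

Taking the partial derivative:
∂Y/∂X = -45X^2

∂Y/∂X = -45X^2 < 0 (assuming positive values)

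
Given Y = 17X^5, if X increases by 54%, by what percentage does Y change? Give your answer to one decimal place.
766.2%

For Y = 17X^5:
If X → X(1 + 0.54)
Then Y → Y · (1 + 0.54)^5
     ≈ Y · 8.6617

Percentage change = ((1 + 0.54)^5 − 1) × 100% ≈ 766.2%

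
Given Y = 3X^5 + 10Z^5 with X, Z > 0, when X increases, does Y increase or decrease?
Y increases

Taking the partial derivative:
∂Y/∂X = 15X^4

∂Y/∂X = 15X^4 > 0 (assuming positive values)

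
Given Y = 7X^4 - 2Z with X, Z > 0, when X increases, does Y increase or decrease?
Y increases

Taking the partial derivative:
∂Y/∂X = 28X^3

∂Y/∂X = 28X^3 > 0 (assuming positive values)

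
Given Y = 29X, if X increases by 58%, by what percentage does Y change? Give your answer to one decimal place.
58.0%

For Y = 29X:
If X → X(1 + 0.58)
Then Y → Y · (1 + 0.58)^1
     = Y · 1.5800

Percentage change = ((1 + 0.58)^1 − 1) × 100% = 58.0%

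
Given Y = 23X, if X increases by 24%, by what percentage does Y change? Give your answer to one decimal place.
24.0%

For Y = 23X:
If X → X(1 + 0.24)
Then Y → Y · (1 + 0.24)^1
     = Y · 1.2400

Percentage change = ((1 + 0.24)^1 − 1) × 100% = 24.0%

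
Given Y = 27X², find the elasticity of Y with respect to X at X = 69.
Elasticity = 2

Elasticity = (dY/dX) · (X/Y)

dY/dX = 54·X
At X = 69: dY/dX = 3726, Y = 128547

Elasticity = 3726 · (69 / 128547) = 2

Interpretation: for a small percentage change in X, the percentage change in Y is approximately 2.00 times as large.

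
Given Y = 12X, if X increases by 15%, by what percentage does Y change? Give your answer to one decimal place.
15.0%

For Y = 12X:
If X → X(1 + 0.15)
Then Y → Y · (1 + 0.15)^1
     = Y · 1.1500

Percentage change = ((1 + 0.15)^1 − 1) × 100% = 15.0%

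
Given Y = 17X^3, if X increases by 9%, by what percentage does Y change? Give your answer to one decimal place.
29.5%

For Y = 17X^3:
If X → X(1 + 0.09)
Then Y → Y · (1 + 0.09)^3
     ≈ Y · 1.2950

Percentage change = ((1 + 0.09)^3 − 1) × 100% ≈ 29.5%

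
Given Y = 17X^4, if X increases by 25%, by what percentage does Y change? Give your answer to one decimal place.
144.1%

For Y = 17X^4:
If X → X(1 + 0.25)
Then Y → Y · (1 + 0.25)^4
     ≈ Y · 2.4414

Percentage change = ((1 + 0.25)^4 − 1) × 100% ≈ 144.1%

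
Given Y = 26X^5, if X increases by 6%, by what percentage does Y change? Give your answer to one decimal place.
33.8%

For Y = 26X^5:
If X → X(1 + 0.06)
Then Y → Y · (1 + 0.06)^5
     ≈ Y · 1.3382

Percentage change = ((1 + 0.06)^5 − 1) × 100% ≈ 33.8%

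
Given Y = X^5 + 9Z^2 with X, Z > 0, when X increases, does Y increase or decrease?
Y increases

Taking the partial derivative:
∂Y/∂X = 5X^4

∂Y/∂X = 5X^4 > 0 (assuming positive values)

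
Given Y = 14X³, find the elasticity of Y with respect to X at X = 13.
Elasticity = 3

Elasticity = (dY/dX) · (X/Y)

dY/dX = 42·X²
At X = 13: dY/dX = 7098, Y = 30758

Elasticity = 7098 · (13 / 30758) = 3

Interpretation: for a small percentage change in X, the percentage change in Y is approximately 3.00 times as large.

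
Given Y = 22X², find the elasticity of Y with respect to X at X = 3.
Elasticity = 2

Elasticity = (dY/dX) · (X/Y)

dY/dX = 44·X
At X = 3: dY/dX = 132, Y = 198

Elasticity = 132 · (3 / 198) = 2

Interpretation: for a small percentage change in X, the percentage change in Y is approximately 2.00 times as large.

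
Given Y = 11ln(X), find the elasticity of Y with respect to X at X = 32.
Elasticity = 1/ln(32) ≈ 0.2885

Elasticity = (dY/dX) · (X/Y)

dY/dX = 11/X
At X = 32: dY/dX = 11/32, Y = 11·ln(32)

Elasticity = (11/32) · (32 / (11·ln(32))) = 1/ln(32) ≈ 0.2885

Interpretation: for a small percentage change in X, the percentage change in Y is approximately 0.29 times as large.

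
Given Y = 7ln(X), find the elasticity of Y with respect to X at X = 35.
Elasticity = 1/ln(35) ≈ 0.2813

Elasticity = (dY/dX) · (X/Y)

dY/dX = 7/X
At X = 35: dY/dX = 1/5, Y = 7·ln(35)

Elasticity = (1/5) · (35 / (7·ln(35))) = 1/ln(35) ≈ 0.2813

Interpretation: for a small percentage change in X, the percentage change in Y is approximately 0.28 times as large.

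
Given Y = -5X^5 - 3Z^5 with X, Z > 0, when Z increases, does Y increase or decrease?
Y decreases

Taking the partial derivative:
∂Y/∂Z = -15Z^4

∂Y/∂Z = -15Z^4 < 0 (assuming positive values)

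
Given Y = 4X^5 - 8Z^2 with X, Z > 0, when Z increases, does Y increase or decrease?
Y decreases

Taking the partial derivative:
∂Y/∂Z = -16Z

∂Y/∂Z = -16Z < 0 (assuming positive values)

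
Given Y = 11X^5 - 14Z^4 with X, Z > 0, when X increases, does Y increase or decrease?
Y increases

Taking the partial derivative:
∂Y/∂X = 55X^4

∂Y/∂X = 55X^4 > 0 (assuming positive values)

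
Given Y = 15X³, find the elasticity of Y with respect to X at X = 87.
Elasticity = 3

Elasticity = (dY/dX) · (X/Y)

dY/dX = 45·X²
At X = 87: dY/dX = 340605, Y = 9877545

Elasticity = 340605 · (87 / 9877545) = 3

Interpretation: for a small percentage change in X, the percentage change in Y is approximately 3.00 times as large.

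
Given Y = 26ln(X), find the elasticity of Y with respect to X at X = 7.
Elasticity = 1/ln(7) ≈ 0.5139

Elasticity = (dY/dX) · (X/Y)

dY/dX = 26/X
At X = 7: dY/dX = 26/7, Y = 26·ln(7)

Elasticity = (26/7) · (7 / (26·ln(7))) = 1/ln(7) ≈ 0.5139

Interpretation: for a small percentage change in X, the percentage change in Y is approximately 0.51 times as large.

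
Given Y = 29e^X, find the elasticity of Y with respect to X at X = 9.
Elasticity = 9

Elasticity = (dY/dX) · (X/Y)

dY/dX = 29·e^X
At X = 9: dY/dX = 29·e^9, Y = 29·e^9

Elasticity = (29·e^9) · (9 / (29·e^9)) = 9

Interpretation: for a small percentage change in X, the percentage change in Y is approximately 9.00 times as large.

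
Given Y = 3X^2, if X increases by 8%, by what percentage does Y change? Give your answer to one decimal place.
16.6%

For Y = 3X^2:
If X → X(1 + 0.08)
Then Y → Y · (1 + 0.08)^2
     = Y · 1.1664

Percentage change = ((1 + 0.08)^2 − 1) × 100% ≈ 16.6%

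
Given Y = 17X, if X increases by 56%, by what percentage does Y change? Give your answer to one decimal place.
56.0%

For Y = 17X:
If X → X(1 + 0.56)
Then Y → Y · (1 + 0.56)^1
     = Y · 1.5600

Percentage change = ((1 + 0.56)^1 − 1) × 100% = 56.0%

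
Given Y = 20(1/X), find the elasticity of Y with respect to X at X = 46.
Elasticity = -1

Elasticity = (dY/dX) · (X/Y)

dY/dX = -20/X²
At X = 46: dY/dX = -5/529, Y = 10/23

Elasticity = (-5/529) · (46 / (10/23)) = -1

Interpretation: for a small percentage change in X, the percentage change in Y is approximately -1.00 times as large.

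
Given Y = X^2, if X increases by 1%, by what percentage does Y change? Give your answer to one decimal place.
2.0%

For Y = X^2:
If X → X(1 + 0.01)
Then Y → Y · (1 + 0.01)^2
     = Y · 1.0201

Percentage change = ((1 + 0.01)^2 − 1) × 100% ≈ 2.0%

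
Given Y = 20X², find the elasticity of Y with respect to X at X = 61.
Elasticity = 2

Elasticity = (dY/dX) · (X/Y)

dY/dX = 40·X
At X = 61: dY/dX = 2440, Y = 74420

Elasticity = 2440 · (61 / 74420) = 2

Interpretation: for a small percentage change in X, the percentage change in Y is approximately 2.00 times as large.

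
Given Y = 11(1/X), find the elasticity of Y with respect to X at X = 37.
Elasticity = -1

Elasticity = (dY/dX) · (X/Y)

dY/dX = -11/X²
At X = 37: dY/dX = -11/1369, Y = 11/37

Elasticity = (-11/1369) · (37 / (11/37)) = -1

Interpretation: for a small percentage change in X, the percentage change in Y is approximately -1.00 times as large.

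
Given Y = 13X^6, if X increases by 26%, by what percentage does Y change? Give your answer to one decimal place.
300.2%

For Y = 13X^6:
If X → X(1 + 0.26)
Then Y → Y · (1 + 0.26)^6
     ≈ Y · 4.0015

Percentage change = ((1 + 0.26)^6 − 1) × 100% ≈ 300.2%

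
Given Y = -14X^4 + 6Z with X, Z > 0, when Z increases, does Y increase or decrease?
Y increases

Taking the partial derivative:
∂Y/∂Z = 6

∂Y/∂Z = 6 > 0 (assuming positive values)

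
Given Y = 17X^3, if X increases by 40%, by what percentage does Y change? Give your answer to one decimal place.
174.4%

For Y = 17X^3:
If X → X(1 + 0.4)
Then Y → Y · (1 + 0.4)^3
     = Y · 2.7440

Percentage change = ((1 + 0.4)^3 − 1) × 100% = 174.4%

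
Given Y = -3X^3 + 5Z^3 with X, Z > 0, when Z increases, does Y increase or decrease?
Y increases

Taking the partial derivative:
∂Y/∂Z = 15Z^2

∂Y/∂Z = 15Z^2 > 0 (assuming positive values)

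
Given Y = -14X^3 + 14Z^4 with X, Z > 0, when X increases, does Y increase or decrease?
Y decreases

Taking the partial derivative:
∂Y/∂X = -42X^2

∂Y/∂X = -42X^2 < 0 (assuming positive values)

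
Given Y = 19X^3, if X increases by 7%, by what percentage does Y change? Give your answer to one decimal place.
22.5%

For Y = 19X^3:
If X → X(1 + 0.07)
Then Y → Y · (1 + 0.07)^3
     ≈ Y · 1.2250

Percentage change = ((1 + 0.07)^3 − 1) × 100% ≈ 22.5%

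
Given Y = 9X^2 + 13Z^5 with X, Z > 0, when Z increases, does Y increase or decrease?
Y increases

Taking the partial derivative:
∂Y/∂Z = 65Z^4

∂Y/∂Z = 65Z^4 > 0 (assuming positive values)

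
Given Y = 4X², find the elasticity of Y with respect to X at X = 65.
Elasticity = 2

Elasticity = (dY/dX) · (X/Y)

dY/dX = 8·X
At X = 65: dY/dX = 520, Y = 16900

Elasticity = 520 · (65 / 16900) = 2

Interpretation: for a small percentage change in X, the percentage change in Y is approximately 2.00 times as large.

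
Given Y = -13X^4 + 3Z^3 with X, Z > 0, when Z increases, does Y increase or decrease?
Y increases

Taking the partial derivative:
∂Y/∂Z = 9Z^2

∂Y/∂Z = 9Z^2 > 0 (assuming positive values)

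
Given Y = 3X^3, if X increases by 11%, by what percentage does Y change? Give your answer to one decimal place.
36.8%

For Y = 3X^3:
If X → X(1 + 0.11)
Then Y → Y · (1 + 0.11)^3
     ≈ Y · 1.3676

Percentage change = ((1 + 0.11)^3 − 1) × 100% ≈ 36.8%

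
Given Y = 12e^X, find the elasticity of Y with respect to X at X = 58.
Elasticity = 58

Elasticity = (dY/dX) · (X/Y)

dY/dX = 12·e^X
At X = 58: dY/dX = 12·e^58, Y = 12·e^58

Elasticity = (12·e^58) · (58 / (12·e^58)) = 58

Interpretation: for a small percentage change in X, the percentage change in Y is approximately 58.00 times as large.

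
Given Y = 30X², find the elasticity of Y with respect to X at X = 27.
Elasticity = 2

Elasticity = (dY/dX) · (X/Y)

dY/dX = 60·X
At X = 27: dY/dX = 1620, Y = 21870

Elasticity = 1620 · (27 / 21870) = 2

Interpretation: for a small percentage change in X, the percentage change in Y is approximately 2.00 times as large.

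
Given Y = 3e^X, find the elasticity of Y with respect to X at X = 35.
Elasticity = 35

Elasticity = (dY/dX) · (X/Y)

dY/dX = 3·e^X
At X = 35: dY/dX = 3·e^35, Y = 3·e^35

Elasticity = (3·e^35) · (35 / (3·e^35)) = 35

Interpretation: for a small percentage change in X, the percentage change in Y is approximately 35.00 times as large.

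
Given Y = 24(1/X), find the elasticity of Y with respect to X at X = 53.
Elasticity = -1

Elasticity = (dY/dX) · (X/Y)

dY/dX = -24/X²
At X = 53: dY/dX = -24/2809, Y = 24/53

Elasticity = (-24/2809) · (53 / (24/53)) = -1

Interpretation: for a small percentage change in X, the percentage change in Y is approximately -1.00 times as large.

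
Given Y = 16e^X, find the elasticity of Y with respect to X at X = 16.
Elasticity = 16

Elasticity = (dY/dX) · (X/Y)

dY/dX = 16·e^X
At X = 16: dY/dX = 16·e^16, Y = 16·e^16

Elasticity = (16·e^16) · (16 / (16·e^16)) = 16

Interpretation: for a small percentage change in X, the percentage change in Y is approximately 16.00 times as large.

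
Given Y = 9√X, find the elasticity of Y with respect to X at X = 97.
Elasticity = 1/2

Elasticity = (dY/dX) · (X/Y)

dY/dX = 9/(2·√X)
At X = 97: dY/dX = 9·√97/194, Y = 9·√97

Elasticity = (9·√97/194) · (97 / (9·√97)) = 1/2

Interpretation: for a small percentage change in X, the percentage change in Y is approximately 0.50 times as large.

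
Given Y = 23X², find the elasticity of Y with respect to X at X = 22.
Elasticity = 2

Elasticity = (dY/dX) · (X/Y)

dY/dX = 46·X
At X = 22: dY/dX = 1012, Y = 11132

Elasticity = 1012 · (22 / 11132) = 2

Interpretation: for a small percentage change in X, the percentage change in Y is approximately 2.00 times as large.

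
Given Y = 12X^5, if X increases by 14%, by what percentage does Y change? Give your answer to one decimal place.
92.5%

For Y = 12X^5:
If X → X(1 + 0.14)
Then Y → Y · (1 + 0.14)^5
     ≈ Y · 1.9254

Percentage change = ((1 + 0.14)^5 − 1) × 100% ≈ 92.5%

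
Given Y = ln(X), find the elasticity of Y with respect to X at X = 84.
Elasticity = 1/ln(84) ≈ 0.2257

Elasticity = (dY/dX) · (X/Y)

dY/dX = 1/X
At X = 84: dY/dX = 1/84, Y = ln(84)

Elasticity = (1/84) · (84 / (ln(84))) = 1/ln(84) ≈ 0.2257

Interpretation: for a small percentage change in X, the percentage change in Y is approximately 0.23 times as large.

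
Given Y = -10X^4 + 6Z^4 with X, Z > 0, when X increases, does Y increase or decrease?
Y decreases

Taking the partial derivative:
∂Y/∂X = -40X^3

∂Y/∂X = -40X^3 < 0 (assuming positive values)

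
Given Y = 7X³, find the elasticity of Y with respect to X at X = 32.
Elasticity = 3

Elasticity = (dY/dX) · (X/Y)

dY/dX = 21·X²
At X = 32: dY/dX = 21504, Y = 229376

Elasticity = 21504 · (32 / 229376) = 3

Interpretation: for a small percentage change in X, the percentage change in Y is approximately 3.00 times as large.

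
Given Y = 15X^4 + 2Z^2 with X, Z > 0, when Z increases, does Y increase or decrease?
Y increases

Taking the partial derivative:
∂Y/∂Z = 4Z

∂Y/∂Z = 4Z > 0 (assuming positive values)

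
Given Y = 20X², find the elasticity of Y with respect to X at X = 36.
Elasticity = 2

Elasticity = (dY/dX) · (X/Y)

dY/dX = 40·X
At X = 36: dY/dX = 1440, Y = 25920

Elasticity = 1440 · (36 / 25920) = 2

Interpretation: for a small percentage change in X, the percentage change in Y is approximately 2.00 times as large.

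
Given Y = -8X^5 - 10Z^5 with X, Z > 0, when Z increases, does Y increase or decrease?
Y decreases

Taking the partial derivative:
∂Y/∂Z = -50Z^4

∂Y/∂Z = -50Z^4 < 0 (assuming positive values)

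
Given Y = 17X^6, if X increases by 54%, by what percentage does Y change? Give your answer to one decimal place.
1233.9%

For Y = 17X^6:
If X → X(1 + 0.54)
Then Y → Y · (1 + 0.54)^6
     ≈ Y · 13.3390

Percentage change = ((1 + 0.54)^6 − 1) × 100% ≈ 1233.9%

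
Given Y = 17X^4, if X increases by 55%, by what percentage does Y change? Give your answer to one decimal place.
477.2%

For Y = 17X^4:
If X → X(1 + 0.55)
Then Y → Y · (1 + 0.55)^4
     ≈ Y · 5.7720

Percentage change = ((1 + 0.55)^4 − 1) × 100% ≈ 477.2%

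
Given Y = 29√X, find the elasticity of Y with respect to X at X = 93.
Elasticity = 1/2

Elasticity = (dY/dX) · (X/Y)

dY/dX = 29/(2·√X)
At X = 93: dY/dX = 29·√93/186, Y = 29·√93

Elasticity = (29·√93/186) · (93 / (29·√93)) = 1/2

Interpretation: for a small percentage change in X, the percentage change in Y is approximately 0.50 times as large.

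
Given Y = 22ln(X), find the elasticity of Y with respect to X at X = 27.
Elasticity = 1/ln(27) ≈ 0.3034

Elasticity = (dY/dX) · (X/Y)

dY/dX = 22/X
At X = 27: dY/dX = 22/27, Y = 22·ln(27)

Elasticity = (22/27) · (27 / (22·ln(27))) = 1/ln(27) ≈ 0.3034

Interpretation: for a small percentage change in X, the percentage change in Y is approximately 0.30 times as large.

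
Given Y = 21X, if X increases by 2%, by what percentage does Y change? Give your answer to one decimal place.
2.0%

For Y = 21X:
If X → X(1 + 0.02)
Then Y → Y · (1 + 0.02)^1
     = Y · 1.0200

Percentage change = ((1 + 0.02)^1 − 1) × 100% = 2.0%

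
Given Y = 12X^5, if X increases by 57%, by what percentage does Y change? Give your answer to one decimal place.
853.9%

For Y = 12X^5:
If X → X(1 + 0.57)
Then Y → Y · (1 + 0.57)^5
     ≈ Y · 9.5389

Percentage change = ((1 + 0.57)^5 − 1) × 100% ≈ 853.9%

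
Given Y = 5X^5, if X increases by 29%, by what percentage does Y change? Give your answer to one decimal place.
257.2%

For Y = 5X^5:
If X → X(1 + 0.29)
Then Y → Y · (1 + 0.29)^5
     ≈ Y · 3.5723

Percentage change = ((1 + 0.29)^5 − 1) × 100% ≈ 257.2%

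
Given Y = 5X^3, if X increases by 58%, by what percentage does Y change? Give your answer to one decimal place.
294.4%

For Y = 5X^3:
If X → X(1 + 0.58)
Then Y → Y · (1 + 0.58)^3
     ≈ Y · 3.9443

Percentage change = ((1 + 0.58)^3 − 1) × 100% ≈ 294.4%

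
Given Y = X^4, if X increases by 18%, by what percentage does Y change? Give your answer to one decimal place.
93.9%

For Y = X^4:
If X → X(1 + 0.18)
Then Y → Y · (1 + 0.18)^4
     ≈ Y · 1.9388

Percentage change = ((1 + 0.18)^4 − 1) × 100% ≈ 93.9%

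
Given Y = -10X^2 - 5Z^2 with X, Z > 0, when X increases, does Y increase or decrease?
Y decreases

Taking the partial derivative:
∂Y/∂X = -20X

∂Y/∂X = -20X < 0 (assuming positive values)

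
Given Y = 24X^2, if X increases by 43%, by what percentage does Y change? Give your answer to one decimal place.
104.5%

For Y = 24X^2:
If X → X(1 + 0.43)
Then Y → Y · (1 + 0.43)^2
     = Y · 2.0449

Percentage change = ((1 + 0.43)^2 − 1) × 100% ≈ 104.5%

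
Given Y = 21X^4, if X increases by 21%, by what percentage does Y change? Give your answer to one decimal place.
114.4%

For Y = 21X^4:
If X → X(1 + 0.21)
Then Y → Y · (1 + 0.21)^4
     ≈ Y · 2.1436

Percentage change = ((1 + 0.21)^4 − 1) × 100% ≈ 114.4%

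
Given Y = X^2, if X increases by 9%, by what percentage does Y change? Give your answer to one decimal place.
18.8%

For Y = X^2:
If X → X(1 + 0.09)
Then Y → Y · (1 + 0.09)^2
     = Y · 1.1881

Percentage change = ((1 + 0.09)^2 − 1) × 100% ≈ 18.8%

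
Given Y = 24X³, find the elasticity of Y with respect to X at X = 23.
Elasticity = 3

Elasticity = (dY/dX) · (X/Y)

dY/dX = 72·X²
At X = 23: dY/dX = 38088, Y = 292008

Elasticity = 38088 · (23 / 292008) = 3

Interpretation: for a small percentage change in X, the percentage change in Y is approximately 3.00 times as large.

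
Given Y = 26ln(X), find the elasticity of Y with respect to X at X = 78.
Elasticity = 1/ln(78) ≈ 0.2295

Elasticity = (dY/dX) · (X/Y)

dY/dX = 26/X
At X = 78: dY/dX = 1/3, Y = 26·ln(78)

Elasticity = (1/3) · (78 / (26·ln(78))) = 1/ln(78) ≈ 0.2295

Interpretation: for a small percentage change in X, the percentage change in Y is approximately 0.23 times as large.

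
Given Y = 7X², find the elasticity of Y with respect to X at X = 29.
Elasticity = 2

Elasticity = (dY/dX) · (X/Y)

dY/dX = 14·X
At X = 29: dY/dX = 406, Y = 5887

Elasticity = 406 · (29 / 5887) = 2

Interpretation: for a small percentage change in X, the percentage change in Y is approximately 2.00 times as large.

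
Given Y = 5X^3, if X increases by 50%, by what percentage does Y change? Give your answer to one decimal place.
237.5%

For Y = 5X^3:
If X → X(1 + 0.5)
Then Y → Y · (1 + 0.5)^3
     = Y · 3.3750

Percentage change = ((1 + 0.5)^3 − 1) × 100% = 237.5%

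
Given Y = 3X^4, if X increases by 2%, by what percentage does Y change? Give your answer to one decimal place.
8.2%

For Y = 3X^4:
If X → X(1 + 0.02)
Then Y → Y · (1 + 0.02)^4
     ≈ Y · 1.0824

Percentage change = ((1 + 0.02)^4 − 1) × 100% ≈ 8.2%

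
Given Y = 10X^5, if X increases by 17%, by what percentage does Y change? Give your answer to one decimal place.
119.2%

For Y = 10X^5:
If X → X(1 + 0.17)
Then Y → Y · (1 + 0.17)^5
     ≈ Y · 2.1924

Percentage change = ((1 + 0.17)^5 − 1) × 100% ≈ 119.2%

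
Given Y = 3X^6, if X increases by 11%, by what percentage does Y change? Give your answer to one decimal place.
87.0%

For Y = 3X^6:
If X → X(1 + 0.11)
Then Y → Y · (1 + 0.11)^6
     ≈ Y · 1.8704

Percentage change = ((1 + 0.11)^6 − 1) × 100% ≈ 87.0%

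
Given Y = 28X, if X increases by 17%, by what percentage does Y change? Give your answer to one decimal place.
17.0%

For Y = 28X:
If X → X(1 + 0.17)
Then Y → Y · (1 + 0.17)^1
     = Y · 1.1700

Percentage change = ((1 + 0.17)^1 − 1) × 100% = 17.0%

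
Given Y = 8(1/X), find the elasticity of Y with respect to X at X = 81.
Elasticity = -1

Elasticity = (dY/dX) · (X/Y)

dY/dX = -8/X²
At X = 81: dY/dX = -8/6561, Y = 8/81

Elasticity = (-8/6561) · (81 / (8/81)) = -1

Interpretation: for a small percentage change in X, the percentage change in Y is approximately -1.00 times as large.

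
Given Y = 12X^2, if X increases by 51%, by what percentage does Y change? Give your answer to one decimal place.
128.0%

For Y = 12X^2:
If X → X(1 + 0.51)
Then Y → Y · (1 + 0.51)^2
     = Y · 2.2801

Percentage change = ((1 + 0.51)^2 − 1) × 100% ≈ 128.0%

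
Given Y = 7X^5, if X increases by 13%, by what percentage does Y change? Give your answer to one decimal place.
84.2%

For Y = 7X^5:
If X → X(1 + 0.13)
Then Y → Y · (1 + 0.13)^5
     ≈ Y · 1.8424

Percentage change = ((1 + 0.13)^5 − 1) × 100% ≈ 84.2%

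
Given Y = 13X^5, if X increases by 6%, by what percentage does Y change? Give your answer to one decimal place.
33.8%

For Y = 13X^5:
If X → X(1 + 0.06)
Then Y → Y · (1 + 0.06)^5
     ≈ Y · 1.3382

Percentage change = ((1 + 0.06)^5 − 1) × 100% ≈ 33.8%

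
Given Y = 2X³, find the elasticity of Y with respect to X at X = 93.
Elasticity = 3

Elasticity = (dY/dX) · (X/Y)

dY/dX = 6·X²
At X = 93: dY/dX = 51894, Y = 1608714

Elasticity = 51894 · (93 / 1608714) = 3

Interpretation: for a small percentage change in X, the percentage change in Y is approximately 3.00 times as large.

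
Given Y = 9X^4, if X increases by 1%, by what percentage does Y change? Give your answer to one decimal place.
4.1%

For Y = 9X^4:
If X → X(1 + 0.01)
Then Y → Y · (1 + 0.01)^4
     ≈ Y · 1.0406

Percentage change = ((1 + 0.01)^4 − 1) × 100% ≈ 4.1%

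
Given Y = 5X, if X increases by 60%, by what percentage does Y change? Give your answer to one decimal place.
60.0%

For Y = 5X:
If X → X(1 + 0.6)
Then Y → Y · (1 + 0.6)^1
     = Y · 1.6000

Percentage change = ((1 + 0.6)^1 − 1) × 100% = 60.0%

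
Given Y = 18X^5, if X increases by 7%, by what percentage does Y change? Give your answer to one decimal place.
40.3%

For Y = 18X^5:
If X → X(1 + 0.07)
Then Y → Y · (1 + 0.07)^5
     ≈ Y · 1.4026

Percentage change = ((1 + 0.07)^5 − 1) × 100% ≈ 40.3%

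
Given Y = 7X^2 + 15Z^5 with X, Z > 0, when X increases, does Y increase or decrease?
Y increases

Taking the partial derivative:
∂Y/∂X = 14X

∂Y/∂X = 14X > 0 (assuming positive values)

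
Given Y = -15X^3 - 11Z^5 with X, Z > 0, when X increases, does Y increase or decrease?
Y decreases

Taking the partial derivative:
∂Y/∂X = -45X^2

∂Y/∂X = -45X^2 < 0 (assuming positive values)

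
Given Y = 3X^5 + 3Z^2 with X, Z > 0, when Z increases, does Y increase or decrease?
Y increases

Taking the partial derivative:
∂Y/∂Z = 6Z

∂Y/∂Z = 6Z > 0 (assuming positive values)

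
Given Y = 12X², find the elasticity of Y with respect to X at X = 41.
Elasticity = 2

Elasticity = (dY/dX) · (X/Y)

dY/dX = 24·X
At X = 41: dY/dX = 984, Y = 20172

Elasticity = 984 · (41 / 20172) = 2

Interpretation: for a small percentage change in X, the percentage change in Y is approximately 2.00 times as large.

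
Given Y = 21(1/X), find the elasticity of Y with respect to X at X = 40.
Elasticity = -1

Elasticity = (dY/dX) · (X/Y)

dY/dX = -21/X²
At X = 40: dY/dX = -21/1600, Y = 21/40

Elasticity = (-21/1600) · (40 / (21/40)) = -1

Interpretation: for a small percentage change in X, the percentage change in Y is approximately -1.00 times as large.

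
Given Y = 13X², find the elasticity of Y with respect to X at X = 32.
Elasticity = 2

Elasticity = (dY/dX) · (X/Y)

dY/dX = 26·X
At X = 32: dY/dX = 832, Y = 13312

Elasticity = 832 · (32 / 13312) = 2

Interpretation: for a small percentage change in X, the percentage change in Y is approximately 2.00 times as large.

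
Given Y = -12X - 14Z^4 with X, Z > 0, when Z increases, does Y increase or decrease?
Y decreases

Taking the partial derivative:
∂Y/∂Z = -56Z^3

∂Y/∂Z = -56Z^3 < 0 (assuming positive values)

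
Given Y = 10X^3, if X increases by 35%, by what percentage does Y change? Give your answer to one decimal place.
146.0%

For Y = 10X^3:
If X → X(1 + 0.35)
Then Y → Y · (1 + 0.35)^3
     ≈ Y · 2.4604

Percentage change = ((1 + 0.35)^3 − 1) × 100% ≈ 146.0%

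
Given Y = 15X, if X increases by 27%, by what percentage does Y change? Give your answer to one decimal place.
27.0%

For Y = 15X:
If X → X(1 + 0.27)
Then Y → Y · (1 + 0.27)^1
     = Y · 1.2700

Percentage change = ((1 + 0.27)^1 − 1) × 100% = 27.0%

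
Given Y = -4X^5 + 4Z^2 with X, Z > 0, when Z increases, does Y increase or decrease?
Y increases

Taking the partial derivative:
∂Y/∂Z = 8Z

∂Y/∂Z = 8Z > 0 (assuming positive values)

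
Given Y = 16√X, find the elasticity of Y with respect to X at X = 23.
Elasticity = 1/2

Elasticity = (dY/dX) · (X/Y)

dY/dX = 8/√X
At X = 23: dY/dX = 8·√23/23, Y = 16·√23

Elasticity = (8·√23/23) · (23 / (16·√23)) = 1/2

Interpretation: for a small percentage change in X, the percentage change in Y is approximately 0.50 times as large.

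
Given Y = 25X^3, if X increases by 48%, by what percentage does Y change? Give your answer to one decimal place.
224.2%

For Y = 25X^3:
If X → X(1 + 0.48)
Then Y → Y · (1 + 0.48)^3
     ≈ Y · 3.2418

Percentage change = ((1 + 0.48)^3 − 1) × 100% ≈ 224.2%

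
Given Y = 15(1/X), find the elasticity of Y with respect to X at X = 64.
Elasticity = -1

Elasticity = (dY/dX) · (X/Y)

dY/dX = -15/X²
At X = 64: dY/dX = -15/4096, Y = 15/64

Elasticity = (-15/4096) · (64 / (15/64)) = -1

Interpretation: for a small percentage change in X, the percentage change in Y is approximately -1.00 times as large.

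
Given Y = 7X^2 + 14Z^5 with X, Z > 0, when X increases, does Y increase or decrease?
Y increases

Taking the partial derivative:
∂Y/∂X = 14X

∂Y/∂X = 14X > 0 (assuming positive values)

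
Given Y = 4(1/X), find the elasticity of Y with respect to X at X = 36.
Elasticity = -1

Elasticity = (dY/dX) · (X/Y)

dY/dX = -4/X²
At X = 36: dY/dX = -1/324, Y = 1/9

Elasticity = (-1/324) · (36 / (1/9)) = -1

Interpretation: for a small percentage change in X, the percentage change in Y is approximately -1.00 times as large.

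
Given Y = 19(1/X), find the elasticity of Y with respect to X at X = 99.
Elasticity = -1

Elasticity = (dY/dX) · (X/Y)

dY/dX = -19/X²
At X = 99: dY/dX = -19/9801, Y = 19/99

Elasticity = (-19/9801) · (99 / (19/99)) = -1

Interpretation: for a small percentage change in X, the percentage change in Y is approximately -1.00 times as large.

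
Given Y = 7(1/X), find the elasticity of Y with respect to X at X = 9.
Elasticity = -1

Elasticity = (dY/dX) · (X/Y)

dY/dX = -7/X²
At X = 9: dY/dX = -7/81, Y = 7/9

Elasticity = (-7/81) · (9 / (7/9)) = -1

Interpretation: for a small percentage change in X, the percentage change in Y is approximately -1.00 times as large.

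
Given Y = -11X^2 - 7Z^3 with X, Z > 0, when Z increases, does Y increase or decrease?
Y decreases

Taking the partial derivative:
∂Y/∂Z = -21Z^2

∂Y/∂Z = -21Z^2 < 0 (assuming positive values)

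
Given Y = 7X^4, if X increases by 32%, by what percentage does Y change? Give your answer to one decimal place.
203.6%

For Y = 7X^4:
If X → X(1 + 0.32)
Then Y → Y · (1 + 0.32)^4
     ≈ Y · 3.0360

Percentage change = ((1 + 0.32)^4 − 1) × 100% ≈ 203.6%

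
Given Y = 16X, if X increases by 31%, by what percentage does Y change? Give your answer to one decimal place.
31.0%

For Y = 16X:
If X → X(1 + 0.31)
Then Y → Y · (1 + 0.31)^1
     = Y · 1.3100

Percentage change = ((1 + 0.31)^1 − 1) × 100% = 31.0%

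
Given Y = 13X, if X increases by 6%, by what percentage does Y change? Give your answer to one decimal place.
6.0%

For Y = 13X:
If X → X(1 + 0.06)
Then Y → Y · (1 + 0.06)^1
     = Y · 1.0600

Percentage change = ((1 + 0.06)^1 − 1) × 100% = 6.0%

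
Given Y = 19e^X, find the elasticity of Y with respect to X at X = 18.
Elasticity = 18

Elasticity = (dY/dX) · (X/Y)

dY/dX = 19·e^X
At X = 18: dY/dX = 19·e^18, Y = 19·e^18

Elasticity = (19·e^18) · (18 / (19·e^18)) = 18

Interpretation: for a small percentage change in X, the percentage change in Y is approximately 18.00 times as large.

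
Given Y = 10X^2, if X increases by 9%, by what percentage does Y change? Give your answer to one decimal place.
18.8%

For Y = 10X^2:
If X → X(1 + 0.09)
Then Y → Y · (1 + 0.09)^2
     = Y · 1.1881

Percentage change = ((1 + 0.09)^2 − 1) × 100% ≈ 18.8%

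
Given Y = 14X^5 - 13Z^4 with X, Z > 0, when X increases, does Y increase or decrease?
Y increases

Taking the partial derivative:
∂Y/∂X = 70X^4

∂Y/∂X = 70X^4 > 0 (assuming positive values)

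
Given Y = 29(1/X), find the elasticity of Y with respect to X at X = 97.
Elasticity = -1

Elasticity = (dY/dX) · (X/Y)

dY/dX = -29/X²
At X = 97: dY/dX = -29/9409, Y = 29/97

Elasticity = (-29/9409) · (97 / (29/97)) = -1

Interpretation: for a small percentage change in X, the percentage change in Y is approximately -1.00 times as large.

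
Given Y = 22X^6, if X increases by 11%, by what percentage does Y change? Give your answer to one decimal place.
87.0%

For Y = 22X^6:
If X → X(1 + 0.11)
Then Y → Y · (1 + 0.11)^6
     ≈ Y · 1.8704

Percentage change = ((1 + 0.11)^6 − 1) × 100% ≈ 87.0%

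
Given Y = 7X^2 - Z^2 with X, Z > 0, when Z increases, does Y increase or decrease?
Y decreases

Taking the partial derivative:
∂Y/∂Z = -2Z

∂Y/∂Z = -2Z < 0 (assuming positive values)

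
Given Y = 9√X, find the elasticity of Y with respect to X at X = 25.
Elasticity = 1/2

Elasticity = (dY/dX) · (X/Y)

dY/dX = 9/(2·√X)
At X = 25: dY/dX = 9/10, Y = 45

Elasticity = (9/10) · (25 / 45) = 1/2

Interpretation: for a small percentage change in X, the percentage change in Y is approximately 0.50 times as large.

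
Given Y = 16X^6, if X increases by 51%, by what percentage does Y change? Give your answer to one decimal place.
1085.4%

For Y = 16X^6:
If X → X(1 + 0.51)
Then Y → Y · (1 + 0.51)^6
     ≈ Y · 11.8539

Percentage change = ((1 + 0.51)^6 − 1) × 100% ≈ 1085.4%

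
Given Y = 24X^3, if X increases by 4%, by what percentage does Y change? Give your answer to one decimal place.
12.5%

For Y = 24X^3:
If X → X(1 + 0.04)
Then Y → Y · (1 + 0.04)^3
     ≈ Y · 1.1249

Percentage change = ((1 + 0.04)^3 − 1) × 100% ≈ 12.5%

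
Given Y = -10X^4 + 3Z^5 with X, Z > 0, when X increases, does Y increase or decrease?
Y decreases

Taking the partial derivative:
∂Y/∂X = -40X^3

∂Y/∂X = -40X^3 < 0 (assuming positive values)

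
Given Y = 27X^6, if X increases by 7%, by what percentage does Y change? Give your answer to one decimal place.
50.1%

For Y = 27X^6:
If X → X(1 + 0.07)
Then Y → Y · (1 + 0.07)^6
     ≈ Y · 1.5007

Percentage change = ((1 + 0.07)^6 − 1) × 100% ≈ 50.1%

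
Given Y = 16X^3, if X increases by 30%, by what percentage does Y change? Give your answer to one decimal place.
119.7%

For Y = 16X^3:
If X → X(1 + 0.3)
Then Y → Y · (1 + 0.3)^3
     = Y · 2.1970

Percentage change = ((1 + 0.3)^3 − 1) × 100% = 119.7%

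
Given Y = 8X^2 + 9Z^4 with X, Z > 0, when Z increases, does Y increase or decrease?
Y increases

Taking the partial derivative:
∂Y/∂Z = 36Z^3

∂Y/∂Z = 36Z^3 > 0 (assuming positive values)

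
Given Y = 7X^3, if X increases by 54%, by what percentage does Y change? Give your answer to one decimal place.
265.2%

For Y = 7X^3:
If X → X(1 + 0.54)
Then Y → Y · (1 + 0.54)^3
     ≈ Y · 3.6523

Percentage change = ((1 + 0.54)^3 − 1) × 100% ≈ 265.2%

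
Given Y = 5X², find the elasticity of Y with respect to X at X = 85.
Elasticity = 2

Elasticity = (dY/dX) · (X/Y)

dY/dX = 10·X
At X = 85: dY/dX = 850, Y = 36125

Elasticity = 850 · (85 / 36125) = 2

Interpretation: for a small percentage change in X, the percentage change in Y is approximately 2.00 times as large.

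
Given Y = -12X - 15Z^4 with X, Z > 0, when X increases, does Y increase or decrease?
Y decreases

Taking the partial derivative:
∂Y/∂X = -12

∂Y/∂X = -12 < 0 (assuming positive values)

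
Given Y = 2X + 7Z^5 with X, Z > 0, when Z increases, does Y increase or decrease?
Y increases

Taking the partial derivative:
∂Y/∂Z = 35Z^4

∂Y/∂Z = 35Z^4 > 0 (assuming positive values)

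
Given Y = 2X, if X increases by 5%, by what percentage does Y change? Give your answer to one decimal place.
5.0%

For Y = 2X:
If X → X(1 + 0.05)
Then Y → Y · (1 + 0.05)^1
     = Y · 1.0500

Percentage change = ((1 + 0.05)^1 − 1) × 100% = 5.0%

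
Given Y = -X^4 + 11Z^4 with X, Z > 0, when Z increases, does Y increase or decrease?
Y increases

Taking the partial derivative:
∂Y/∂Z = 44Z^3

∂Y/∂Z = 44Z^3 > 0 (assuming positive values)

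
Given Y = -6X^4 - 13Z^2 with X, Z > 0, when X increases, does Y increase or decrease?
Y decreases

Taking the partial derivative:
∂Y/∂X = -24X^3

∂Y/∂X = -24X^3 < 0 (assuming positive values)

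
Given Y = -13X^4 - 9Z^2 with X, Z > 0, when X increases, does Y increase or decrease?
Y decreases

Taking the partial derivative:
∂Y/∂X = -52X^3

∂Y/∂X = -52X^3 < 0 (assuming positive values)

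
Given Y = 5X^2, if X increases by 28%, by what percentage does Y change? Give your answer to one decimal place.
63.8%

For Y = 5X^2:
If X → X(1 + 0.28)
Then Y → Y · (1 + 0.28)^2
     = Y · 1.6384

Percentage change = ((1 + 0.28)^2 − 1) × 100% ≈ 63.8%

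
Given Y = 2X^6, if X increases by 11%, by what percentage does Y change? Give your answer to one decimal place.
87.0%

For Y = 2X^6:
If X → X(1 + 0.11)
Then Y → Y · (1 + 0.11)^6
     ≈ Y · 1.8704

Percentage change = ((1 + 0.11)^6 − 1) × 100% ≈ 87.0%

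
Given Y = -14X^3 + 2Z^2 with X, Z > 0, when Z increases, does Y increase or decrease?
Y increases

Taking the partial derivative:
∂Y/∂Z = 4Z

∂Y/∂Z = 4Z > 0 (assuming positive values)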